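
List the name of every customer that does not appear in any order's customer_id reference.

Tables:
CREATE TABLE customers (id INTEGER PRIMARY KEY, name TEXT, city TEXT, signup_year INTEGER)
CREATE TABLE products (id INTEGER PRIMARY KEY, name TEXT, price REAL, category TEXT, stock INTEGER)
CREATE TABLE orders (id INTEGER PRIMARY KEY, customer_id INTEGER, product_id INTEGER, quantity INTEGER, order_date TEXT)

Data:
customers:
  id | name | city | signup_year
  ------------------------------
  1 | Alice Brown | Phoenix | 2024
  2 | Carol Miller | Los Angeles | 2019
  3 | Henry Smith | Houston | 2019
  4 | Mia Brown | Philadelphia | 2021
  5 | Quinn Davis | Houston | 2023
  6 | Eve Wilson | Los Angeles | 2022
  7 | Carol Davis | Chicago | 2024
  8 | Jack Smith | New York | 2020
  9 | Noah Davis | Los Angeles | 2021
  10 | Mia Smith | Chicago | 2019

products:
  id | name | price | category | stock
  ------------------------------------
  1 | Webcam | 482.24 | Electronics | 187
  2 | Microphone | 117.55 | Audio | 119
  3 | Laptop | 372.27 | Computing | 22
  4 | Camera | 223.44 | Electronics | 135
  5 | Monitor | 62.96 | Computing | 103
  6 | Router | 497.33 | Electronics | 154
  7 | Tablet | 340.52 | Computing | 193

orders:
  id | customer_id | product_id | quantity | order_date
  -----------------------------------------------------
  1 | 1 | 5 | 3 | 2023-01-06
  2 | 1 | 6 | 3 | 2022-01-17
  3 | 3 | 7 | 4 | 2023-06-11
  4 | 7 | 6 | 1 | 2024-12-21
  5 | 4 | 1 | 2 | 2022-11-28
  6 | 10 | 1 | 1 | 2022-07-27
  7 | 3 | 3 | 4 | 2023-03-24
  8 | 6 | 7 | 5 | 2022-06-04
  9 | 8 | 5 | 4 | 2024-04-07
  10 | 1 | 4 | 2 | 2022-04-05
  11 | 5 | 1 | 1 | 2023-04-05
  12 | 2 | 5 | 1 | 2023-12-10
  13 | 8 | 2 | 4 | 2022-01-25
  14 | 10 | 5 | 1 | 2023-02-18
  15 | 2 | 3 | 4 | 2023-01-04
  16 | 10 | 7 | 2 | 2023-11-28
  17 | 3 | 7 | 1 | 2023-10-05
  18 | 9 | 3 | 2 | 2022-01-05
SELECT p.name FROM customers p LEFT JOIN orders c ON c.customer_id = p.id WHERE c.id IS NULL

Execution result:
(no rows)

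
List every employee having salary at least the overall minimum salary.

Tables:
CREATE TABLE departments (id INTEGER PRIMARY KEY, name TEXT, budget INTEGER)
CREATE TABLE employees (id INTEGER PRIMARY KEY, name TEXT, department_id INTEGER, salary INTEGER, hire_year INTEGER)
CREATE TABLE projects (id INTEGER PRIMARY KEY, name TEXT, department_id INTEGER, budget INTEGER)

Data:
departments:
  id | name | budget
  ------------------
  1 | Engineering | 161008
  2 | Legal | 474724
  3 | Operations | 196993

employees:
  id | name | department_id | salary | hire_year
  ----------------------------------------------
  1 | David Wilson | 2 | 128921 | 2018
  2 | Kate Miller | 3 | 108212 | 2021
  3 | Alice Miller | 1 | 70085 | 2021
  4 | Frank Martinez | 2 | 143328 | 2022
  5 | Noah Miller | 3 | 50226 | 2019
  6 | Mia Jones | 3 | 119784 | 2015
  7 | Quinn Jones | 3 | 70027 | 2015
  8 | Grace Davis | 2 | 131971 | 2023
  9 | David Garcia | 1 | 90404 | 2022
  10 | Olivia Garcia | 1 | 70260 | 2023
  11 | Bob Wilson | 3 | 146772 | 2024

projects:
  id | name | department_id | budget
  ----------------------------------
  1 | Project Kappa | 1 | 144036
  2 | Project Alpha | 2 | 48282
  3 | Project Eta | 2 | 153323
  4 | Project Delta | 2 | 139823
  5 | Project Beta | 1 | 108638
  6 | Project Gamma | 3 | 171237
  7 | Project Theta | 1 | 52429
SELECT name, salary FROM employees WHERE salary >= (SELECT MIN(salary) FROM employees)

Execution result:
name | salary
David Wilson | 128921
Kate Miller | 108212
Alice Miller | 70085
Frank Martinez | 143328
Noah Miller | 50226
Mia Jones | 119784
Quinn Jones | 70027
Grace Davis | 131971
David Garcia | 90404
Olivia Garcia | 70260
Bob Wilson | 146772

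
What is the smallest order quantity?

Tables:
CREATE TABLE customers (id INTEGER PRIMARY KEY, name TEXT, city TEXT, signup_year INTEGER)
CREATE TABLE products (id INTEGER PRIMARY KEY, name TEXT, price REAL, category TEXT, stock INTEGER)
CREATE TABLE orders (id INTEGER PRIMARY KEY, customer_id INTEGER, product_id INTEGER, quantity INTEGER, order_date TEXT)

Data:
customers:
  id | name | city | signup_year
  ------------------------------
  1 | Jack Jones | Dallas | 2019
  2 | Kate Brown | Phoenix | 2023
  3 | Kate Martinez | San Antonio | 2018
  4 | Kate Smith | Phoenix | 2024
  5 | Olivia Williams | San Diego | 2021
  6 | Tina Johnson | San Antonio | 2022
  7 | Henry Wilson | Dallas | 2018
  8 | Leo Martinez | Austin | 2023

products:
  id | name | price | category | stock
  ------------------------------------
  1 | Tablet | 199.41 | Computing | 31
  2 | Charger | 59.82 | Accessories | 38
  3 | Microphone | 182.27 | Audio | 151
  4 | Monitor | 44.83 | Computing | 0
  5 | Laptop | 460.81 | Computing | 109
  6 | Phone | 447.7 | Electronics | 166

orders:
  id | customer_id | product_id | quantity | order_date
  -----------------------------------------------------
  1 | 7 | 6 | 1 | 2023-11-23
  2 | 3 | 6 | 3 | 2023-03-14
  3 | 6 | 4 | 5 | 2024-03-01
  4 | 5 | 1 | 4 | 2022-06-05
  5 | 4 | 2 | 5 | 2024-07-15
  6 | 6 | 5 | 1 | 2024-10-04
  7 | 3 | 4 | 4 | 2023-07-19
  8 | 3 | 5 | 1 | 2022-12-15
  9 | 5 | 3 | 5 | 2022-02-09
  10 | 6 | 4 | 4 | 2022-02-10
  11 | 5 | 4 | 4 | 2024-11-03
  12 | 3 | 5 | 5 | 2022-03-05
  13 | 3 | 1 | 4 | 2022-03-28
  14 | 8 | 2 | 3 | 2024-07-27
SELECT MIN(quantity) FROM orders

Execution result:
1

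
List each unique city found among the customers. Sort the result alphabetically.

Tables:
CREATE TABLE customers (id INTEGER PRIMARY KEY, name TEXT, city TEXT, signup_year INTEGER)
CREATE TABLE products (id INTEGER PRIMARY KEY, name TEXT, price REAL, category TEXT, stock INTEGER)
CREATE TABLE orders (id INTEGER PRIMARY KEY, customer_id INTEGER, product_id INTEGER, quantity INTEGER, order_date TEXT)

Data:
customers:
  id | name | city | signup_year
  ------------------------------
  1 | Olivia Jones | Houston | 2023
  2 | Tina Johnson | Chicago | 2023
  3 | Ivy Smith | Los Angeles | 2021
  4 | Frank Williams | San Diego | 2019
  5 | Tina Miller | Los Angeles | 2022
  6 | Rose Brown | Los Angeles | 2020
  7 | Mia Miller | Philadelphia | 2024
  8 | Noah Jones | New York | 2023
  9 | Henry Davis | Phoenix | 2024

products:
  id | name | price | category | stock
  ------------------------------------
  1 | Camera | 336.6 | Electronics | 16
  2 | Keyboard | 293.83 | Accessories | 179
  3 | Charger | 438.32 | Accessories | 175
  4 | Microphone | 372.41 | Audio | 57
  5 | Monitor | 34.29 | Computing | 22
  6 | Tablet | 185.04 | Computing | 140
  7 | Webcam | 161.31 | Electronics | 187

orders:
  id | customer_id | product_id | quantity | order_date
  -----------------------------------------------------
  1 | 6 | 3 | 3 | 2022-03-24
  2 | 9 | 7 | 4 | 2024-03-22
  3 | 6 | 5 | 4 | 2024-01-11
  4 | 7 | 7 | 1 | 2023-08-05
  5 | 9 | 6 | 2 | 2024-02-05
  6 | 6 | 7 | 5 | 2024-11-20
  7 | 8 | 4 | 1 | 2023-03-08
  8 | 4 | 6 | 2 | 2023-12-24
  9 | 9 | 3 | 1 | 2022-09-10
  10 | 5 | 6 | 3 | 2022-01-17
SELECT DISTINCT city FROM customers ORDER BY city

Execution result:
city
Chicago
Houston
Los Angeles
New York
Philadelphia
Phoenix
San Diego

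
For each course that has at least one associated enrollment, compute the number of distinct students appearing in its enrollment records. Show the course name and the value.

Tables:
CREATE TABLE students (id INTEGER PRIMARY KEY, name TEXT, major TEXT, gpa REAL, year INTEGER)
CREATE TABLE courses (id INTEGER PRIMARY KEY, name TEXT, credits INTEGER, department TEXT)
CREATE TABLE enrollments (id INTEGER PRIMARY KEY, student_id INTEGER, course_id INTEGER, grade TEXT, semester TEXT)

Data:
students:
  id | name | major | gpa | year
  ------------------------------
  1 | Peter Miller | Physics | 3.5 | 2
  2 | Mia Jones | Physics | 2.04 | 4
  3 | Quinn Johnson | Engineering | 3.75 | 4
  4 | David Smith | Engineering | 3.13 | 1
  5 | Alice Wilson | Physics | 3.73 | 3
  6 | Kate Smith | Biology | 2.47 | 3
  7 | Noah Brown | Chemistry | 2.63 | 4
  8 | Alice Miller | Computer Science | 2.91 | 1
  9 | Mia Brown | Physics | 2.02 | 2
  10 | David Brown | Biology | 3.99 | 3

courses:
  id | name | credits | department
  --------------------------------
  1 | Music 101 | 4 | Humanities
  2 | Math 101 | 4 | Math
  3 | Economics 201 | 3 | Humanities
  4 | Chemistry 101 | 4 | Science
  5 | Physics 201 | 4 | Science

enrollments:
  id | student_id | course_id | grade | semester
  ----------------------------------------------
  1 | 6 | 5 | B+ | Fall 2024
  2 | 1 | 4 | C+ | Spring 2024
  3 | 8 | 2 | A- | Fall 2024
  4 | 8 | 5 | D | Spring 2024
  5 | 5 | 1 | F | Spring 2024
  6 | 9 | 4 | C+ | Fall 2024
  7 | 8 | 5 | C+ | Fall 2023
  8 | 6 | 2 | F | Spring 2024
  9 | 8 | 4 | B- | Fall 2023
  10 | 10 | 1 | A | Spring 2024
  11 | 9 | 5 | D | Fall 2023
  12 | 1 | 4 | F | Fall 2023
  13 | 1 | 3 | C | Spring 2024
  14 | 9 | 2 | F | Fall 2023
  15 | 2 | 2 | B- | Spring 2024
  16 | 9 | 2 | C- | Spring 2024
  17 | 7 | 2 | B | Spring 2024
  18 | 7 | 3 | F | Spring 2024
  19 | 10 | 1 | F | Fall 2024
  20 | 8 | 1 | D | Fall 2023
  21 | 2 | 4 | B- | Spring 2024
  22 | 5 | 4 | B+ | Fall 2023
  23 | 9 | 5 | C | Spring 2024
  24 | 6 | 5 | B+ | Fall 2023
SELECT p.name, COUNT(DISTINCT c.student_id) AS distinct_student_count FROM enrollments c JOIN courses p ON c.course_id = p.id GROUP BY p.id, p.name

Execution result:
name | distinct_student_count
Music 101 | 3
Math 101 | 5
Economics 201 | 2
Chemistry 101 | 5
Physics 201 | 3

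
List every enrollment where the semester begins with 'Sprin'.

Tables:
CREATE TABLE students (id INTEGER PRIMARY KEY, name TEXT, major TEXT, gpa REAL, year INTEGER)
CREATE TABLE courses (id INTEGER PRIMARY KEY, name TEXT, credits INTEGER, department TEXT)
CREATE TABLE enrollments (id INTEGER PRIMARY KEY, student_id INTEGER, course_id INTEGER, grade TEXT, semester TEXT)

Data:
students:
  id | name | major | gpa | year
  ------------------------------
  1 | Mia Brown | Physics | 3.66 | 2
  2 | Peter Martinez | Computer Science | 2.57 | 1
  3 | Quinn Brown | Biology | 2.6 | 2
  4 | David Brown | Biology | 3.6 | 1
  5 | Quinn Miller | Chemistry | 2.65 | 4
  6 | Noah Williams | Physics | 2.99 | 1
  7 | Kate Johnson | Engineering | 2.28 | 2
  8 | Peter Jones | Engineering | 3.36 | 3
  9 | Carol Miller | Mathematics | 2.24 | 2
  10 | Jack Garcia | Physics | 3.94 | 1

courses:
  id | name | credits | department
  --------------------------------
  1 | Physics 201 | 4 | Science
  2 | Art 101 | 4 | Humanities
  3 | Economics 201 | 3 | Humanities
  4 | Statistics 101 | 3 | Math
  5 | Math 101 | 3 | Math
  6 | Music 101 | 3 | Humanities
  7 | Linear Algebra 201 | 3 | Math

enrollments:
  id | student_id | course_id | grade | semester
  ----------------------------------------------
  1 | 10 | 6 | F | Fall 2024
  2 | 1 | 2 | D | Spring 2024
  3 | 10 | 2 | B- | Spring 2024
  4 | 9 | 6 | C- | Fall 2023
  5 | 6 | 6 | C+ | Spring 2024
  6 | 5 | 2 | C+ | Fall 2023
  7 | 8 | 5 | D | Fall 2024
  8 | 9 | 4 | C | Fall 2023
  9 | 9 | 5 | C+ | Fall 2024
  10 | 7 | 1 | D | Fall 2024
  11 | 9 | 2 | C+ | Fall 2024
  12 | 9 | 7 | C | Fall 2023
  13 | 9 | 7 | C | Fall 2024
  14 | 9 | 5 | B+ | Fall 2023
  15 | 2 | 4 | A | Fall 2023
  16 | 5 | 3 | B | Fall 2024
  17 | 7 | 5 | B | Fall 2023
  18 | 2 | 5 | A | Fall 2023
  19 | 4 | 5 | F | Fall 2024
SELECT id, semester FROM enrollments WHERE semester LIKE 'Sprin%'

Execution result:
id | semester
2 | Spring 2024
3 | Spring 2024
5 | Spring 2024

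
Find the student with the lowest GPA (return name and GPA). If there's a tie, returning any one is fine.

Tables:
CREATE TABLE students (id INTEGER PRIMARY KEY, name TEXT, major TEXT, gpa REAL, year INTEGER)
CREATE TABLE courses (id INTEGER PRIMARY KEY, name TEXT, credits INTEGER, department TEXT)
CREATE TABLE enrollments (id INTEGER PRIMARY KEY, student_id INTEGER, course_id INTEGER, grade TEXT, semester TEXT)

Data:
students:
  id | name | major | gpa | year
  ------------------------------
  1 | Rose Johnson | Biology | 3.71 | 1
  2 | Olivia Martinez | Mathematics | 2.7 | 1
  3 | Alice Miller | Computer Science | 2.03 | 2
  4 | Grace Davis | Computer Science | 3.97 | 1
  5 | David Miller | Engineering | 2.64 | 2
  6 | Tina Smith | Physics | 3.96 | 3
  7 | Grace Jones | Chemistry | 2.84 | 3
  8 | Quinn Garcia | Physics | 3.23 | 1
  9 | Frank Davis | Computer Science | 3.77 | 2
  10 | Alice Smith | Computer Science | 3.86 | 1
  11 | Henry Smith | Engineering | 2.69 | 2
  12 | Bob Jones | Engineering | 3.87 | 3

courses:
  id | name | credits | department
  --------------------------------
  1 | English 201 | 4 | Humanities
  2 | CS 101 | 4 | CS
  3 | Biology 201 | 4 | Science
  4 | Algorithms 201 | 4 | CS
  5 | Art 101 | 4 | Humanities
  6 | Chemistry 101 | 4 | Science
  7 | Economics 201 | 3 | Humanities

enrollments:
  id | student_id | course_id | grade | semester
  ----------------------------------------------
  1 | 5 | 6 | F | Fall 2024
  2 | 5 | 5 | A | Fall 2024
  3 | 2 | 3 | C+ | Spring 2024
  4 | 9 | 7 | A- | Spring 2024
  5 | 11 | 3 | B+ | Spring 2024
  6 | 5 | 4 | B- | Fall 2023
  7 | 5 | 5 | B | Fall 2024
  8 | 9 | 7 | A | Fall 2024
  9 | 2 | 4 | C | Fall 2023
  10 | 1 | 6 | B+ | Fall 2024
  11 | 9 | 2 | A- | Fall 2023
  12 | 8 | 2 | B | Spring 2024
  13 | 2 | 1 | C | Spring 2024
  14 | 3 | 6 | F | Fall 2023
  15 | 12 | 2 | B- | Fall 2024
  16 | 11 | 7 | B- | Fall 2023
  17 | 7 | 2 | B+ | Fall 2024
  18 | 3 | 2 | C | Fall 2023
SELECT name, gpa FROM students ORDER BY gpa ASC LIMIT 1

Execution result:
name | gpa
Alice Miller | 2.03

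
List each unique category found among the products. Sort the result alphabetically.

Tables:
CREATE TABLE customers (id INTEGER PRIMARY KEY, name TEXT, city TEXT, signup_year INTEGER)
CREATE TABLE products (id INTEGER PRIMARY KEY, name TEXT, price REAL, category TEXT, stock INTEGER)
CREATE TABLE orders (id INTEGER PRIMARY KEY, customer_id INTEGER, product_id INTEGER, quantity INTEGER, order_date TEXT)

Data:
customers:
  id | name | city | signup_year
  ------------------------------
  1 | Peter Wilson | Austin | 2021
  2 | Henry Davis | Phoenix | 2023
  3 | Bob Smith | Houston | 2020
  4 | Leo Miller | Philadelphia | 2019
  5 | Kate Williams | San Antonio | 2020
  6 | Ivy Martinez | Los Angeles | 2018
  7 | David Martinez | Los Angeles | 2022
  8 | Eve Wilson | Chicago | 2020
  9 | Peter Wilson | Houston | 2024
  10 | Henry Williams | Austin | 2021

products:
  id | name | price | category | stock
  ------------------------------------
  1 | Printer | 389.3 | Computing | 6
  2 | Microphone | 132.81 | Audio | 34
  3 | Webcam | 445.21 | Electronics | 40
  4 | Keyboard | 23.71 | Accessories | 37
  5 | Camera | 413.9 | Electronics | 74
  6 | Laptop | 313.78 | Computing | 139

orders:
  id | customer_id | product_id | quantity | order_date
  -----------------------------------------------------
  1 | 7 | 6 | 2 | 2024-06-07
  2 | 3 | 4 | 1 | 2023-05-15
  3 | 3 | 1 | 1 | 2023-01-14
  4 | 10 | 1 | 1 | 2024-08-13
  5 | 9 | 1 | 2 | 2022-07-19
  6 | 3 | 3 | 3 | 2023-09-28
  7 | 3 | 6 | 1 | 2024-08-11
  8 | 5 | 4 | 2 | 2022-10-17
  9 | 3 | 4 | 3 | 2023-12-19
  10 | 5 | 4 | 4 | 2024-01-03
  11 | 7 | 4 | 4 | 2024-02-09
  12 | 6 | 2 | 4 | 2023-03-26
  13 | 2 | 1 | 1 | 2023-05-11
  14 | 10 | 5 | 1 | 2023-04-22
SELECT DISTINCT category FROM products ORDER BY category

Execution result:
category
Accessories
Audio
Computing
Electronics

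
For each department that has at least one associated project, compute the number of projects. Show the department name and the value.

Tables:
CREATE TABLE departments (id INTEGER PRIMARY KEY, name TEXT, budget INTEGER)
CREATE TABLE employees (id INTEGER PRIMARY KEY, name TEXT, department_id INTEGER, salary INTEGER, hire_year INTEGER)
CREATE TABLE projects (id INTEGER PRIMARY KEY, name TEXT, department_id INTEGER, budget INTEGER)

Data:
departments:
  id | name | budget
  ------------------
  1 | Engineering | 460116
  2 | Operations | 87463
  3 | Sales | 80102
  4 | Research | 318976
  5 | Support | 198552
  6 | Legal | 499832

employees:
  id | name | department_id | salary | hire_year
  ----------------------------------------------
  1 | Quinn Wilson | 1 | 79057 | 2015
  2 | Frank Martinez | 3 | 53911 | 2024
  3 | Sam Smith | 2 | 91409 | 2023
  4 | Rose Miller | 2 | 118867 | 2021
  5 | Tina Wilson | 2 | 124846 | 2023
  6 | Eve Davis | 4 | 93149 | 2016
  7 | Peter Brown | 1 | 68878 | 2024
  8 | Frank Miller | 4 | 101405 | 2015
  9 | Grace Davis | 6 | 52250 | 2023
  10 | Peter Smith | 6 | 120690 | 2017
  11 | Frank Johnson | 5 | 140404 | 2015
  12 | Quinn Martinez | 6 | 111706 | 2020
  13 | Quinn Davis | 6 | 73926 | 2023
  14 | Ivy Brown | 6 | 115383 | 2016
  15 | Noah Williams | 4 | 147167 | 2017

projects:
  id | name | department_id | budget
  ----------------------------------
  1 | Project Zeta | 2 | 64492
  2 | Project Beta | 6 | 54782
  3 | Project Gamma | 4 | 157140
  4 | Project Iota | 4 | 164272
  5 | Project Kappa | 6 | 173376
SELECT p.name, COUNT(*) AS n FROM projects c JOIN departments p ON c.department_id = p.id GROUP BY p.id, p.name

Execution result:
name | n
Operations | 1
Research | 2
Legal | 2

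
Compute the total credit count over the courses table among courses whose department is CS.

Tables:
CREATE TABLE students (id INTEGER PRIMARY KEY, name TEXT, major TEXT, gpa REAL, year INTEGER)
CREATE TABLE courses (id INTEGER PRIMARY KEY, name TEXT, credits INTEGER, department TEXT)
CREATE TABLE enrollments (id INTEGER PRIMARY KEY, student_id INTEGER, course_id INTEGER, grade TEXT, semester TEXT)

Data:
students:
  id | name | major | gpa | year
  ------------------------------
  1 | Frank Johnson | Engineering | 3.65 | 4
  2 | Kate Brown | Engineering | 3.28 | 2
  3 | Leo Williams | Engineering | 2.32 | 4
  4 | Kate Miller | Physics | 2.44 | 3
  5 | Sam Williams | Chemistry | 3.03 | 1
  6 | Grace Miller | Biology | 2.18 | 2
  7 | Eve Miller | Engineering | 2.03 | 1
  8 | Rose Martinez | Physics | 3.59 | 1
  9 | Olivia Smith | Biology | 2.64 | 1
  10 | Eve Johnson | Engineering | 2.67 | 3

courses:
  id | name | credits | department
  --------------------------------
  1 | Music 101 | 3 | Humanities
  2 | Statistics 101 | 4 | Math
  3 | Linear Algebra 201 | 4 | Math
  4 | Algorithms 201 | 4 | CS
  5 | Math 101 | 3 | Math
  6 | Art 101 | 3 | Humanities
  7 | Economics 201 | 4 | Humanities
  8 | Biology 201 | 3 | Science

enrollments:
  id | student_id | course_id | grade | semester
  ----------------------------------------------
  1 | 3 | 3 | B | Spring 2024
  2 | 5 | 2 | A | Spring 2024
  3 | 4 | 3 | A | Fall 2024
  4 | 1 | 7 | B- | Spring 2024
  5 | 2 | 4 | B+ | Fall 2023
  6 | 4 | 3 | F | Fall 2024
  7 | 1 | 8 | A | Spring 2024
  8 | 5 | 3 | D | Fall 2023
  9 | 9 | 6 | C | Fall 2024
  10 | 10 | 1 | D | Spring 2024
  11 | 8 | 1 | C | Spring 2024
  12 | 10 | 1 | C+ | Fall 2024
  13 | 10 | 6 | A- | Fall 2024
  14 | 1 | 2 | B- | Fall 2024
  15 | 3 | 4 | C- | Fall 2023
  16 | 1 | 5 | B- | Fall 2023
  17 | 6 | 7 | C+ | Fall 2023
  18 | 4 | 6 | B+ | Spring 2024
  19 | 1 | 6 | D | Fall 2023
SELECT SUM(credits) FROM courses WHERE department = 'CS'

Execution result:
4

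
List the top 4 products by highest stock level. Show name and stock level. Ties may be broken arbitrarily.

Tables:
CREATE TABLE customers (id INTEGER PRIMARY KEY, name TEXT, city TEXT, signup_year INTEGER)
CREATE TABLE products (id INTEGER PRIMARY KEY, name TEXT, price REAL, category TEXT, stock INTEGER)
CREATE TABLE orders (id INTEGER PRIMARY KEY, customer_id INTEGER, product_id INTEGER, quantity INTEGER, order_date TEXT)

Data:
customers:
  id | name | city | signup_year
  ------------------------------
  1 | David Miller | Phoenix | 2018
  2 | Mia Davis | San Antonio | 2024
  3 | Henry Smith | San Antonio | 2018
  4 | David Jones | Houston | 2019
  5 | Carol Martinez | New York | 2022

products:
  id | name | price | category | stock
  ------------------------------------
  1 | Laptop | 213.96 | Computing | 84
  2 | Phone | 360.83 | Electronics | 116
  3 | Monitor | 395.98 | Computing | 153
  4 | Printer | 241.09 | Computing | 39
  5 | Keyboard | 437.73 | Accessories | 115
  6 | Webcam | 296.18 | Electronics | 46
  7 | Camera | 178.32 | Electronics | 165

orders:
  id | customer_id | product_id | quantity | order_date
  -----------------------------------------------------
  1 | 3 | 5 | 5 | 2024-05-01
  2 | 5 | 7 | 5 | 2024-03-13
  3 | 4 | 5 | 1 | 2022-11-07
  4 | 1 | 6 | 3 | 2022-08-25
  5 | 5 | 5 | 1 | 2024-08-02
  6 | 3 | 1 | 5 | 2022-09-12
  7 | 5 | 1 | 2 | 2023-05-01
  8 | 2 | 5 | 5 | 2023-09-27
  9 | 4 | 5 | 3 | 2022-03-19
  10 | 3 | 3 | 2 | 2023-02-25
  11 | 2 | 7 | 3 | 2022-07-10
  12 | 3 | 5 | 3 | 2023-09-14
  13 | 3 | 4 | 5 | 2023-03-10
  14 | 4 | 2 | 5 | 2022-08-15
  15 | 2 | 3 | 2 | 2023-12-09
SELECT name, stock FROM products ORDER BY stock DESC LIMIT 4

Execution result:
name | stock
Camera | 165
Monitor | 153
Phone | 116
Keyboard | 115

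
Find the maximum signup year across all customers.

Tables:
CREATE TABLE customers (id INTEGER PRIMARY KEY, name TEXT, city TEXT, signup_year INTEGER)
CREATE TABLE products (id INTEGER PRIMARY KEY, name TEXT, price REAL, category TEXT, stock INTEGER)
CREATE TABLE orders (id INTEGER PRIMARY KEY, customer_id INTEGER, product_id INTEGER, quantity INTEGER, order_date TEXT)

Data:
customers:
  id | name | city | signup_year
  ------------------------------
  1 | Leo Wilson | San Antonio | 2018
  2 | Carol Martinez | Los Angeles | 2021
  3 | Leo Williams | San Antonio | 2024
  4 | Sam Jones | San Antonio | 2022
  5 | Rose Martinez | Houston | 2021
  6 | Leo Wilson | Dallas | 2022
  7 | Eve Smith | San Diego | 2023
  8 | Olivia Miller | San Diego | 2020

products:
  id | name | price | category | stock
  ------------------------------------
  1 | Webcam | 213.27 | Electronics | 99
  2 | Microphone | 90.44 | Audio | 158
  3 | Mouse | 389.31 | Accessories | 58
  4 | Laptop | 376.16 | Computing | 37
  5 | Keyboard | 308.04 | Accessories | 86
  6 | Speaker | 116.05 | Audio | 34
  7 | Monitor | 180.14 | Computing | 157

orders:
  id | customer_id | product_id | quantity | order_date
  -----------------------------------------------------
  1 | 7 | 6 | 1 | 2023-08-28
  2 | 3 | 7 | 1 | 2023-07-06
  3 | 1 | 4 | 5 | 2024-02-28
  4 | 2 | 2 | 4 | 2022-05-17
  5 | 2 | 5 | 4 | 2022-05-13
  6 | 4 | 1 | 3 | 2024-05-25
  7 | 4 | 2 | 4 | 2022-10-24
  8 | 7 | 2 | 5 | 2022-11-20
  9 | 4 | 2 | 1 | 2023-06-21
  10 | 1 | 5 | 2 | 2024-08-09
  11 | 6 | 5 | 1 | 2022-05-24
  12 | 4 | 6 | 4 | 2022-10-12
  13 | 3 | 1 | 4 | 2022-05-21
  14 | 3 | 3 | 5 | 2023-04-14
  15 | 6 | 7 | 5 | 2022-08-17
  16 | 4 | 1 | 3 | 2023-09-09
SELECT MAX(signup_year) FROM customers

Execution result:
2024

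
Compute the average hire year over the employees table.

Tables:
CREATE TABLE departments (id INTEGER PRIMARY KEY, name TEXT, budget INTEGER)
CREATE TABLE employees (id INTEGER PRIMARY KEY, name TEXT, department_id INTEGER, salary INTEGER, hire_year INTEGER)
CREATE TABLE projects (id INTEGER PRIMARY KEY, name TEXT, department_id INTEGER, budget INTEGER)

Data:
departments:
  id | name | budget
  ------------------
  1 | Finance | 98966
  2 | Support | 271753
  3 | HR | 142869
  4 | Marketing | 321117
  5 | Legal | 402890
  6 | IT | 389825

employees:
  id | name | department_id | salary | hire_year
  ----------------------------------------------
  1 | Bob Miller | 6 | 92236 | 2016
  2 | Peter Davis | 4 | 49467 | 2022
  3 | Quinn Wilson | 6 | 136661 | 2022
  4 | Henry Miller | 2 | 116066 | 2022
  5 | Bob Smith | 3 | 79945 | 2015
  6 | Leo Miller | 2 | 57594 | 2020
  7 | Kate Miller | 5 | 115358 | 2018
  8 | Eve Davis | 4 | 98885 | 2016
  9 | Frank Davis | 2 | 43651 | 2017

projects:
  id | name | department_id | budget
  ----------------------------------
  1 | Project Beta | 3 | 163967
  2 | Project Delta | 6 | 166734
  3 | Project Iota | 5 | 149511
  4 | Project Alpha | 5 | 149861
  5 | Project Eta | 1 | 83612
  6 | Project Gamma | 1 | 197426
SELECT AVG(hire_year) FROM employees

Execution result:
2018.67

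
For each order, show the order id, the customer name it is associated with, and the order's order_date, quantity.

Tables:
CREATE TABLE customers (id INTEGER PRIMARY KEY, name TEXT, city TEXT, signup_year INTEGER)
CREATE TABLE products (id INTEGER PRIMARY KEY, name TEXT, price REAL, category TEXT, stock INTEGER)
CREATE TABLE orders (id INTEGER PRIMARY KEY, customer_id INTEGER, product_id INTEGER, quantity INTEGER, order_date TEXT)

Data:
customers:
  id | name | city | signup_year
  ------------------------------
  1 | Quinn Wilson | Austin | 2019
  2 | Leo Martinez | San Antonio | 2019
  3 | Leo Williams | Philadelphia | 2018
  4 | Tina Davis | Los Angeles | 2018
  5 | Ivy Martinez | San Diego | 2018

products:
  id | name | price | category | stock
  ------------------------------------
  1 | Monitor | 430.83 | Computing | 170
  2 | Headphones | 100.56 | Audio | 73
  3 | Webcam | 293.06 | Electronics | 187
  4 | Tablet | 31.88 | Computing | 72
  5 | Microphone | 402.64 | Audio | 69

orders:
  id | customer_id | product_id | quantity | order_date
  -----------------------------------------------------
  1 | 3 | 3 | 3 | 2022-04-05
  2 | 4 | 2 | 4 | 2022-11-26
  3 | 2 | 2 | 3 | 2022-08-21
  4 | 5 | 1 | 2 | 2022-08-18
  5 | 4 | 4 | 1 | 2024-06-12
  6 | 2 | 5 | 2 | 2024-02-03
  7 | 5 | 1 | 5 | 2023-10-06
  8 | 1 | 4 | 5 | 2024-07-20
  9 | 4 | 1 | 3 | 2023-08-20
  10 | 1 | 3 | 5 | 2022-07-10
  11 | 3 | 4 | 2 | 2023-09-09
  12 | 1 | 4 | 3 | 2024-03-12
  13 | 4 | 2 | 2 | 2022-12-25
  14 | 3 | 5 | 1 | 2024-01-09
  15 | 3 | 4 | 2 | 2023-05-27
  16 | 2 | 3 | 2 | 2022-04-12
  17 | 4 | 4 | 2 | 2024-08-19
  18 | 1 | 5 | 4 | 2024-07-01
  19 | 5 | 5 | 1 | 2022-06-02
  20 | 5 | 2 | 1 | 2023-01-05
SELECT c.id, p.name AS customer, c.order_date, c.quantity FROM orders c JOIN customers p ON c.customer_id = p.id

Execution result:
id | customer | order_date | quantity
1 | Leo Williams | 2022-04-05 | 3
2 | Tina Davis | 2022-11-26 | 4
3 | Leo Martinez | 2022-08-21 | 3
4 | Ivy Martinez | 2022-08-18 | 2
5 | Tina Davis | 2024-06-12 | 1
6 | Leo Martinez | 2024-02-03 | 2
7 | Ivy Martinez | 2023-10-06 | 5
8 | Quinn Wilson | 2024-07-20 | 5
9 | Tina Davis | 2023-08-20 | 3
10 | Quinn Wilson | 2022-07-10 | 5
11 | Leo Williams | 2023-09-09 | 2
12 | Quinn Wilson | 2024-03-12 | 3
13 | Tina Davis | 2022-12-25 | 2
14 | Leo Williams | 2024-01-09 | 1
15 | Leo Williams | 2023-05-27 | 2
16 | Leo Martinez | 2022-04-12 | 2
17 | Tina Davis | 2024-08-19 | 2
18 | Quinn Wilson | 2024-07-01 | 4
19 | Ivy Martinez | 2022-06-02 | 1
20 | Ivy Martinez | 2023-01-05 | 1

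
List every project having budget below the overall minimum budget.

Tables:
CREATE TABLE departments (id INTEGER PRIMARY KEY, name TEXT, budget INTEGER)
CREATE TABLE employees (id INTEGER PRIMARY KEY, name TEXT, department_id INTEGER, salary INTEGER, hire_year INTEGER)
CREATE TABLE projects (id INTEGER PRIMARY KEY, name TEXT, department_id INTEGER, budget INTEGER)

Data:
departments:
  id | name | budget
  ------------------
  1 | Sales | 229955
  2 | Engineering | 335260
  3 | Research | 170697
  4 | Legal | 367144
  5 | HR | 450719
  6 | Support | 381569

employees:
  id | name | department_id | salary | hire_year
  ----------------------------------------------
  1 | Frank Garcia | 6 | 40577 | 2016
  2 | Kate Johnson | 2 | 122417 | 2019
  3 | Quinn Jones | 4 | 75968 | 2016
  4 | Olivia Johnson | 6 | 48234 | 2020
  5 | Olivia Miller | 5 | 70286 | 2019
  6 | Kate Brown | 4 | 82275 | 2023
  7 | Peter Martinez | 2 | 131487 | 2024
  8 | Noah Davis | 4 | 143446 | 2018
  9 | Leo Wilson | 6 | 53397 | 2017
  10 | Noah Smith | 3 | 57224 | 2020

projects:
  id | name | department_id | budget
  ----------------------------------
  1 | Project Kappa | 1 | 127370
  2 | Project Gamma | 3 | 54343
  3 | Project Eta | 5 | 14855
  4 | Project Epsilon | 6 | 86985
SELECT name, budget FROM projects WHERE budget < (SELECT MIN(budget) FROM projects)

Execution result:
(no rows)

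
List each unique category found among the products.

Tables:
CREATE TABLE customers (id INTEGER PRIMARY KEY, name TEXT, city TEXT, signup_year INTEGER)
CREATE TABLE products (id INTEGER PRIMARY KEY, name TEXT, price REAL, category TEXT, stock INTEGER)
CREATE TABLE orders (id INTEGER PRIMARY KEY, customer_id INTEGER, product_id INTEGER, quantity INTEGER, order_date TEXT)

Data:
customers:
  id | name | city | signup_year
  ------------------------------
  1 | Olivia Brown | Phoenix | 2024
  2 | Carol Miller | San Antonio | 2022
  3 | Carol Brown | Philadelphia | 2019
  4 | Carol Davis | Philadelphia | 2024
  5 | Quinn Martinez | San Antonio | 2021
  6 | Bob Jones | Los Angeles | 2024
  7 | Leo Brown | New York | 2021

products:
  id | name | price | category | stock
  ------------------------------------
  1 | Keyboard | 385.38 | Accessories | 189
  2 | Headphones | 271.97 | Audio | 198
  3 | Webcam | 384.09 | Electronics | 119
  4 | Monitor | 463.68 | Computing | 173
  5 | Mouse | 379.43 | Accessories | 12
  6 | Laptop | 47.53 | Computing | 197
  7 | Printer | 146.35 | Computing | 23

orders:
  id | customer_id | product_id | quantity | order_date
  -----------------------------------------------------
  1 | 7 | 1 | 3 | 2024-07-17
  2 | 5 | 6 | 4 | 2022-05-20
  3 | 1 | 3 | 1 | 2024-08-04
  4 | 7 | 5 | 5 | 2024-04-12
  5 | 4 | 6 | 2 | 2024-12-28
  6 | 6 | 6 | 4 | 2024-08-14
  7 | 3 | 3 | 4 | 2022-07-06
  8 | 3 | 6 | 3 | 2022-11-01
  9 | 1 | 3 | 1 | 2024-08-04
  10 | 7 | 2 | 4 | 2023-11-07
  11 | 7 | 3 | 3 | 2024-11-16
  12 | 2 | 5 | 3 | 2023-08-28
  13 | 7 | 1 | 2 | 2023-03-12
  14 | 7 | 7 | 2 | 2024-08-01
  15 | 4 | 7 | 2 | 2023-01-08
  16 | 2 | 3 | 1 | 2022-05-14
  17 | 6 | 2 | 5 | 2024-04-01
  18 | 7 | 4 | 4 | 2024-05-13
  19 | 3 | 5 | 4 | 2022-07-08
SELECT DISTINCT category FROM products

Execution result:
category
Accessories
Audio
Electronics
Computing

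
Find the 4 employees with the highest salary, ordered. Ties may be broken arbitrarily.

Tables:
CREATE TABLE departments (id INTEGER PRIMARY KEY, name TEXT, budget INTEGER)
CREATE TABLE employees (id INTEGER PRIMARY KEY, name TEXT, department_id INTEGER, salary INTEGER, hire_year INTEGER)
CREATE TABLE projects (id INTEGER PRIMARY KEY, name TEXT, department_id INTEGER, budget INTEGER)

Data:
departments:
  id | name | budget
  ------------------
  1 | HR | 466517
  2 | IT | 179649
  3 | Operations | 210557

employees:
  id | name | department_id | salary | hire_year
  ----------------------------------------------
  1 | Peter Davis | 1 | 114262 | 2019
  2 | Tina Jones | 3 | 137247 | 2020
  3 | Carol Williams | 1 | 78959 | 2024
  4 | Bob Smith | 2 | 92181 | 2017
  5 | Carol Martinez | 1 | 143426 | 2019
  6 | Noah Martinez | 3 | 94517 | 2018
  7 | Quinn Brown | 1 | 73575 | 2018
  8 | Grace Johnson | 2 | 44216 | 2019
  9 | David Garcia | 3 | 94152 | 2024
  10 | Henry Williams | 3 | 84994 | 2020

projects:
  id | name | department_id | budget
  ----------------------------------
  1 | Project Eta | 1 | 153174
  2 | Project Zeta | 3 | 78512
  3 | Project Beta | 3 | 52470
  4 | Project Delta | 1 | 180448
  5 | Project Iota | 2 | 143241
SELECT name, salary FROM employees ORDER BY salary DESC LIMIT 4

Execution result:
name | salary
Carol Martinez | 143426
Tina Jones | 137247
Peter Davis | 114262
Noah Martinez | 94517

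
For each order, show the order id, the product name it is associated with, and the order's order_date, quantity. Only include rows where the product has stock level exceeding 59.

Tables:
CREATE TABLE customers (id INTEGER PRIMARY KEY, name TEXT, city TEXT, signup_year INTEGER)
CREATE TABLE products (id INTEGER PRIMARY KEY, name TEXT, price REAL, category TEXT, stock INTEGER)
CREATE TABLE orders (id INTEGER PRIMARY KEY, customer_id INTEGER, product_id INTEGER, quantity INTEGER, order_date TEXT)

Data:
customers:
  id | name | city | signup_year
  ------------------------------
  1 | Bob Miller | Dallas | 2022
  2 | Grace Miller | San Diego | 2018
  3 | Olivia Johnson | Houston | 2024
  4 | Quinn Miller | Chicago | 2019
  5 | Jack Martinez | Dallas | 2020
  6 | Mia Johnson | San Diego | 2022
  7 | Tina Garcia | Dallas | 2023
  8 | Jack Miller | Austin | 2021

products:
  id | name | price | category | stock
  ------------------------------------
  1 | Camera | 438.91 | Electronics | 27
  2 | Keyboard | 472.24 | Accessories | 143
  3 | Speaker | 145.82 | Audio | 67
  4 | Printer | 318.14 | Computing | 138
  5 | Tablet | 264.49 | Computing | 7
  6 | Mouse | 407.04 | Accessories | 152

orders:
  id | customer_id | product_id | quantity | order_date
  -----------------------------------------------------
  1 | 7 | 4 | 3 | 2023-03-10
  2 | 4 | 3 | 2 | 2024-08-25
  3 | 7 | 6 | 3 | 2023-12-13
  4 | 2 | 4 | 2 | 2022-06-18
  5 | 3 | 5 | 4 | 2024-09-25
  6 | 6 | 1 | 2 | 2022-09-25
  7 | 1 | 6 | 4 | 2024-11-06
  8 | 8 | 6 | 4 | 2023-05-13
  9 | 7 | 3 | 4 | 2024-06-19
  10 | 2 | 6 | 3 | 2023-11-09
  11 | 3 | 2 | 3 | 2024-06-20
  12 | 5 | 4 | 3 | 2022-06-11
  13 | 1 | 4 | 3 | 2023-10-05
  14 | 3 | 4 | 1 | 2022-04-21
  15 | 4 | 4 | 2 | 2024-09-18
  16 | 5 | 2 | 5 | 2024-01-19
SELECT c.id, p.name AS product, c.order_date, c.quantity FROM orders c JOIN products p ON c.product_id = p.id WHERE p.stock > 59

Execution result:
id | product | order_date | quantity
1 | Printer | 2023-03-10 | 3
2 | Speaker | 2024-08-25 | 2
3 | Mouse | 2023-12-13 | 3
4 | Printer | 2022-06-18 | 2
7 | Mouse | 2024-11-06 | 4
8 | Mouse | 2023-05-13 | 4
9 | Speaker | 2024-06-19 | 4
10 | Mouse | 2023-11-09 | 3
11 | Keyboard | 2024-06-20 | 3
12 | Printer | 2022-06-11 | 3
13 | Printer | 2023-10-05 | 3
14 | Printer | 2022-04-21 | 1
15 | Printer | 2024-09-18 | 2
16 | Keyboard | 2024-01-19 | 5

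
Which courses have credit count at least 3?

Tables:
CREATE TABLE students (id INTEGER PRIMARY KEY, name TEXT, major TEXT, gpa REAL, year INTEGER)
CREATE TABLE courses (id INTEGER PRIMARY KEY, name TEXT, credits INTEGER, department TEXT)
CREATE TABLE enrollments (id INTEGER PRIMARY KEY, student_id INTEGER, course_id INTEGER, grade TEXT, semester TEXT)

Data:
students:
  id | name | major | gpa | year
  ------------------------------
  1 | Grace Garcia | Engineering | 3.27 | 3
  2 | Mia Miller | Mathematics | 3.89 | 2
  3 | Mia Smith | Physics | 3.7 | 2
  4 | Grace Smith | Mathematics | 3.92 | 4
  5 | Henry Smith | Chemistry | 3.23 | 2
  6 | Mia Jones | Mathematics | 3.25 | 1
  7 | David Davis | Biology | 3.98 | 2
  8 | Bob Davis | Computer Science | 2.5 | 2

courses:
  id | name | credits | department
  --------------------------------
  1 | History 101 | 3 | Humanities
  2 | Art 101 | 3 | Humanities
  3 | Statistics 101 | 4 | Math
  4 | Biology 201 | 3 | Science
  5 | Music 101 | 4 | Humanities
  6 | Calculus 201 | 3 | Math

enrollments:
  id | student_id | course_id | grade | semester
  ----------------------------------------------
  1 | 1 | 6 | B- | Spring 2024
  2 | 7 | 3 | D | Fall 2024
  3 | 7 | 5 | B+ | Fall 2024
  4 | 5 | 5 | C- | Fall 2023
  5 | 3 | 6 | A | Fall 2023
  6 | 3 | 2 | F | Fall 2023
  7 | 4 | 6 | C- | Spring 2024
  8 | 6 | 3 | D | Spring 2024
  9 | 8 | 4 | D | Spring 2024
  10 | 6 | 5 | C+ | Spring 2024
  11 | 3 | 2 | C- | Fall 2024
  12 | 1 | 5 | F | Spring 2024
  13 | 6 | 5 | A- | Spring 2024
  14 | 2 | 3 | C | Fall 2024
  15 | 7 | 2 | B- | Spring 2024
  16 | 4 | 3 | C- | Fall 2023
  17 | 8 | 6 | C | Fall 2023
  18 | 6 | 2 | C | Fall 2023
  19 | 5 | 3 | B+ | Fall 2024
SELECT name, credits FROM courses WHERE credits >= 3

Execution result:
name | credits
History 101 | 3
Art 101 | 3
Statistics 101 | 4
Biology 201 | 3
Music 101 | 4
Calculus 201 | 3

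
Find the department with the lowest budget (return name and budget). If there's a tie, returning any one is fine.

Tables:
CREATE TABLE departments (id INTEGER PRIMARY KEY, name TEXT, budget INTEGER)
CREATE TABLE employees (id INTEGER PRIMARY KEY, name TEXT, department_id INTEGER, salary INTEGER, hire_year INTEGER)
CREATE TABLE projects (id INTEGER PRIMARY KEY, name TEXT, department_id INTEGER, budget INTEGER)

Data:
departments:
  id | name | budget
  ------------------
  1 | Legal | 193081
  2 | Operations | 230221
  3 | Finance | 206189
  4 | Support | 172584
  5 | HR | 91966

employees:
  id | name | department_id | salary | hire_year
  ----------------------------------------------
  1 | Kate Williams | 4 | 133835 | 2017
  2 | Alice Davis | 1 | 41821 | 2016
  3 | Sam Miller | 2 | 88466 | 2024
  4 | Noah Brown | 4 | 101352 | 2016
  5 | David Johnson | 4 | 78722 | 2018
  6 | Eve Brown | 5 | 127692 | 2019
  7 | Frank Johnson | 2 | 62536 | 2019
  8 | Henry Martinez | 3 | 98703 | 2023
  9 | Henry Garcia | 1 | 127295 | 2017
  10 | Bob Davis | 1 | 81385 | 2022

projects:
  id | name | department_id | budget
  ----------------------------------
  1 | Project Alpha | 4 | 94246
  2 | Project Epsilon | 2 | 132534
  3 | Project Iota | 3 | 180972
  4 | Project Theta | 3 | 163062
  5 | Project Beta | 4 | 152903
SELECT name, budget FROM departments ORDER BY budget ASC LIMIT 1

Execution result:
name | budget
HR | 91966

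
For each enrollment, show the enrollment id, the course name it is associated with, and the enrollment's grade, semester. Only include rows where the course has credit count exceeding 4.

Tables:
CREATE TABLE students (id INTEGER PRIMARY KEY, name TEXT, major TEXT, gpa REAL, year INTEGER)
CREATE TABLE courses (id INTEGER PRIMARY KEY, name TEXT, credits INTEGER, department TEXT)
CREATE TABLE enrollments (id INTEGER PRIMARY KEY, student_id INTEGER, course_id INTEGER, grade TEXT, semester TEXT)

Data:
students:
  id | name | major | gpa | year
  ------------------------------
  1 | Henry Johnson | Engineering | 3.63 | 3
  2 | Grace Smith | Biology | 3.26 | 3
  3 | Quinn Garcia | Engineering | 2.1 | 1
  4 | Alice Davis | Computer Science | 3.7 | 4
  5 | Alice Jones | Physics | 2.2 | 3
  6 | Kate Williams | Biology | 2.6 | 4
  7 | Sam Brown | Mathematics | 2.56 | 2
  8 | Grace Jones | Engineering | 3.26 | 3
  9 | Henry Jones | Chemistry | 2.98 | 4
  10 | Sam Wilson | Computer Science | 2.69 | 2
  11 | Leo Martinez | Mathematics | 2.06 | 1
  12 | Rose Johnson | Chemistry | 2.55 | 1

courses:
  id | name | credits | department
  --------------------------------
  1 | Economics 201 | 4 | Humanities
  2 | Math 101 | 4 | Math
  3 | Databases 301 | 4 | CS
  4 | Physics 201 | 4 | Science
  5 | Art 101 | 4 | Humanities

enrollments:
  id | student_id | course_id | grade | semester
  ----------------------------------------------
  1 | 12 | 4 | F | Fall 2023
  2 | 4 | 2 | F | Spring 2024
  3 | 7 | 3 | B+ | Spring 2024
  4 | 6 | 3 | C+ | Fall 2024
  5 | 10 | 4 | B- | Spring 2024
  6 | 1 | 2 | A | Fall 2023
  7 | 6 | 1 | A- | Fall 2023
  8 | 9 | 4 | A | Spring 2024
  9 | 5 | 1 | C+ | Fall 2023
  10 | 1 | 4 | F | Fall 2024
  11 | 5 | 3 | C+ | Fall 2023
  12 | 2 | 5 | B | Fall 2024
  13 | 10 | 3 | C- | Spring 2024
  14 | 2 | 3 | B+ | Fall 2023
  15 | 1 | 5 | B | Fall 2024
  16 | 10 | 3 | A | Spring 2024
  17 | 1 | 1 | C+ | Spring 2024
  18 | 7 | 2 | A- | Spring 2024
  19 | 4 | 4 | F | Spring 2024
SELECT c.id, p.name AS course, c.grade, c.semester FROM enrollments c JOIN courses p ON c.course_id = p.id WHERE p.credits > 4

Execution result:
(no rows)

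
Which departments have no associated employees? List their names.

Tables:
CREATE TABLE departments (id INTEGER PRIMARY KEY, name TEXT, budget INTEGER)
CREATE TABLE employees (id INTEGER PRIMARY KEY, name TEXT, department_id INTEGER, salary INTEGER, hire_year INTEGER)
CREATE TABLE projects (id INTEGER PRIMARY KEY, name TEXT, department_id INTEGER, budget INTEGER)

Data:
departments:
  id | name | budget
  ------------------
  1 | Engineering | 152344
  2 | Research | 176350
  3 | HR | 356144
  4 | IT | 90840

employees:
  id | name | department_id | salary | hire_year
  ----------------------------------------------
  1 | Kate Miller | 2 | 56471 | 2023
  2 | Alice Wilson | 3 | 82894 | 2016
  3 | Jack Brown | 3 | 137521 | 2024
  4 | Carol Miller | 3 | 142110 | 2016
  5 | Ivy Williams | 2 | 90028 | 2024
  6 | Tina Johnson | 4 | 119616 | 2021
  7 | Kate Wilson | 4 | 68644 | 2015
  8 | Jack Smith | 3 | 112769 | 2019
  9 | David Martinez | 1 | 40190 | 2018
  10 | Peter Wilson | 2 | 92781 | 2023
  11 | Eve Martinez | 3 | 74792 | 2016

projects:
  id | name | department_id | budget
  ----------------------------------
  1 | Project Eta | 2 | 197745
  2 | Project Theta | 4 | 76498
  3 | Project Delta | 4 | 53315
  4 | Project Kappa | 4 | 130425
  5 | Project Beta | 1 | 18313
SELECT p.name FROM departments p LEFT JOIN employees c ON c.department_id = p.id WHERE c.id IS NULL

Execution result:
(no rows)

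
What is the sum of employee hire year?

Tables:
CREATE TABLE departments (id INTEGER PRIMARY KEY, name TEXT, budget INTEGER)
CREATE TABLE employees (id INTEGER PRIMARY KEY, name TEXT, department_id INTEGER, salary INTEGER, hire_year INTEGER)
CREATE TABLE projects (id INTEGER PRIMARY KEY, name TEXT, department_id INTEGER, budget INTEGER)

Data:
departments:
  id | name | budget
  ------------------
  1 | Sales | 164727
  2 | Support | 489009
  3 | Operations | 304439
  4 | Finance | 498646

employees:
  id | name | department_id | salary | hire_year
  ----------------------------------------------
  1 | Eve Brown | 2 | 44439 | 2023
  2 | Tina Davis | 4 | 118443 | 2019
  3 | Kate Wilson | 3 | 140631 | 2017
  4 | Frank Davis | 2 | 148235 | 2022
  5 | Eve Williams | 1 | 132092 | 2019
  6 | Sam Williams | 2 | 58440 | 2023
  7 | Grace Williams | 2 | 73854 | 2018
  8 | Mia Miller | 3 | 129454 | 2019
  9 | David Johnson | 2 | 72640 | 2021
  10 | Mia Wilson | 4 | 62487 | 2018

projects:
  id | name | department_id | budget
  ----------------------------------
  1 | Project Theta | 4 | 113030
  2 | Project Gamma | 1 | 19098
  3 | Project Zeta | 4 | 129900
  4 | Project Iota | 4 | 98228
SELECT SUM(hire_year) FROM employees

Execution result:
20199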